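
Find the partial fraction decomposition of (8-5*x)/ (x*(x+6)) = -19/(3*(x + 6)) + 4/(3*x)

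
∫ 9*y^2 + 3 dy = 3*y^3 + 3*y + C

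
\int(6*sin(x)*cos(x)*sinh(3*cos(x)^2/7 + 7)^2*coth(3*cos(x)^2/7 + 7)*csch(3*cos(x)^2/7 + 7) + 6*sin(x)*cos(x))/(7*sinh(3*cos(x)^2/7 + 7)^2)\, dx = coth(3*cos(x)^2/7 + 7) + csch(3*cos(x)^2/7 + 7) + C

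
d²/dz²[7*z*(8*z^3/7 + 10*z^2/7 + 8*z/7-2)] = 96*z^2 + 60*z + 16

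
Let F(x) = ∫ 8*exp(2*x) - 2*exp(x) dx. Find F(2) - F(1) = -6*exp(2) + 2*E + 4*exp(4)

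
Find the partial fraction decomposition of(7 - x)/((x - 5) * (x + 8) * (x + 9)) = 8/(7*(x + 9)) - 15/(13*(x + 8)) + 1/(91*(x - 5))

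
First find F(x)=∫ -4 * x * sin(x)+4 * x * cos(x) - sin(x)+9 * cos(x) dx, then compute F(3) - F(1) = 17*cos(3) - 9*sin(1) - 9*cos(1) + 17*sin(3)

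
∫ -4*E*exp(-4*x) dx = exp(1 - 4*x) + C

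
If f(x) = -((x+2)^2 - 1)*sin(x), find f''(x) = x^2*sin(x) + 4*x*sin(x) - 4*x*cos(x) + sin(x) - 8*cos(x)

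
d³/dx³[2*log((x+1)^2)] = 8/(x^3 + 3*x^2 + 3*x + 1)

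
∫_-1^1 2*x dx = 0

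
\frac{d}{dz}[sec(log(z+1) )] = tan(log(z + 1))*sec(log(z + 1))/(z + 1)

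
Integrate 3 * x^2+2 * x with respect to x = x^3 + x^2 + C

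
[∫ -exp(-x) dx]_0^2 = -1 + exp(-2)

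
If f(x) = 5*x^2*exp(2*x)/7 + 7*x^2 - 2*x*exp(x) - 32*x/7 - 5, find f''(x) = 20*x^2*exp(2*x)/7 + 40*x*exp(2*x)/7 - 2*x*exp(x) + 10*exp(2*x)/7 - 4*exp(x) + 14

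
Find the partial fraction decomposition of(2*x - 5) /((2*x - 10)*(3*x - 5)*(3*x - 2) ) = -11/(78*(3*x - 2)) + 1/(12*(3*x - 5)) + 1/(52*(x - 5))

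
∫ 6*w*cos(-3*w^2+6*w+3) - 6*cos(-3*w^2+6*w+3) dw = sin(3*(w - 1)^2 - 6) + C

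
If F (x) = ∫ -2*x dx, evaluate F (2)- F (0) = -4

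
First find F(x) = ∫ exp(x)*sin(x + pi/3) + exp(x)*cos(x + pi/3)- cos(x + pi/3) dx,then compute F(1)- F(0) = (-1 + E)*sin(1 + pi/3)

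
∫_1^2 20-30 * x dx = -25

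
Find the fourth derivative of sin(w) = sin(w)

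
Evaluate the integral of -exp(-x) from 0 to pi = -1 + exp(-pi)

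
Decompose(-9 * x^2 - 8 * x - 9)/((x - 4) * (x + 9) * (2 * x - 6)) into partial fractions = -111/(52*(x + 9)) + 19/(4*(x - 3)) - 185/(26*(x - 4))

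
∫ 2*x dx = x^2 + C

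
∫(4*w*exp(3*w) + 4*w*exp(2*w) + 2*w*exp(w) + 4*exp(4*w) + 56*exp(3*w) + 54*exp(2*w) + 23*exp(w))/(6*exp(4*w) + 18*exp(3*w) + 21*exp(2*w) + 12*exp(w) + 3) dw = ((2*w + 21)*exp(w)/3 + (exp(w) + 1)*log(((exp(w) + 1)^2 + exp(2*w))/(exp(w) + 1)^2))/(exp(w) + 1) + C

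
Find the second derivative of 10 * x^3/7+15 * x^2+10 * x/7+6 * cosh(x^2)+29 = 24*x^2*cosh(x^2) + 60*x/7 + 12*sinh(x^2) + 30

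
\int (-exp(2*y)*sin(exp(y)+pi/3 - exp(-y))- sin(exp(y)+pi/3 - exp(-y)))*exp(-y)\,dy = cos(2*sinh(y) + pi/3) + C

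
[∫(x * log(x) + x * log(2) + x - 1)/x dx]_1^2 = log(4)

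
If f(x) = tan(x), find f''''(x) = 24*tan(x)^5 + 40*tan(x)^3 + 16*tan(x)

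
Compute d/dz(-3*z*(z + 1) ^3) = -12*z^3 - 27*z^2 - 18*z - 3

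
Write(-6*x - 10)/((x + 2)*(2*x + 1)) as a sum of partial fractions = -14/(3*(2*x + 1)) - 2/(3*(x + 2))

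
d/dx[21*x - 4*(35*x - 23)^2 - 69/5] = 6461 - 9800*x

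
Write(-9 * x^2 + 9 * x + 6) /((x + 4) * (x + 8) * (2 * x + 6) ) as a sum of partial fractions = -321/(20*(x + 8)) + 87/(4*(x + 4)) - 51/(5*(x + 3))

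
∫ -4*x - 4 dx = -2*x^2 - 4*x + C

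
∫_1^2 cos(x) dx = -sin(1) + sin(2)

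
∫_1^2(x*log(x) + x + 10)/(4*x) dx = 3*log(2)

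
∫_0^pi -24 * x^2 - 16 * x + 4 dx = -4*pi*(-1 + 2*pi + 2*pi^2)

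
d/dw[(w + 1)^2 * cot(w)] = -w^2/sin(w)^2 + 2*w/tan(w) - 2*w/sin(w)^2 + 2/tan(w) - 1/sin(w)^2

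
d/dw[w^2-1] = 2*w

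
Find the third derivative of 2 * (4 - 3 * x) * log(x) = (6*x + 16)/x^3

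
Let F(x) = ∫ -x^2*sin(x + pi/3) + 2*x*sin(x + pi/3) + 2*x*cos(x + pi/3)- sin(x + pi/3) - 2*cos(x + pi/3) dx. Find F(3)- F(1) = 4*cos(pi/3 + 3)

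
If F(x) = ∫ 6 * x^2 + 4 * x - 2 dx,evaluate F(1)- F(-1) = 0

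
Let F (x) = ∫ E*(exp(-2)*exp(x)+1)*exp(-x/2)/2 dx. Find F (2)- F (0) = E - exp(-1)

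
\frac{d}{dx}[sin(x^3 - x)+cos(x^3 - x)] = sqrt(2)*(3*x^2 - 1)*cos(x^3 - x + pi/4)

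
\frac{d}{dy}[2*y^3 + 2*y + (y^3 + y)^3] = 9*y^8 + 21*y^6 + 15*y^4 + 9*y^2 + 2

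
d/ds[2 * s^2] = 4*s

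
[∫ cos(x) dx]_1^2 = -sin(1) + sin(2)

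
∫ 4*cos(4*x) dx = sin(4*x) + C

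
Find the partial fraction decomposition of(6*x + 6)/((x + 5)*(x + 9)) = 12/(x + 9) - 6/(x + 5)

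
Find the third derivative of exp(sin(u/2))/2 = -(2*sin(u/2)^2*cos(u/2) + 3*sin(u))*exp(sin(u/2))/32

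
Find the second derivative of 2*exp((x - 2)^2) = 8*x^2*exp(x^2 - 4*x + 4) - 32*x*exp(x^2 - 4*x + 4) + 36*exp(x^2 - 4*x + 4)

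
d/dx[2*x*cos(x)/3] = -2*x*sin(x)/3 + 2*cos(x)/3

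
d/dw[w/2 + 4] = 1/2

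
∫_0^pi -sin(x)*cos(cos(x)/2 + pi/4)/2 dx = -sqrt(2)*sin(1/2)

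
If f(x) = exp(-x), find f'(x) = -exp(-x)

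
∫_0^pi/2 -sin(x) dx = -1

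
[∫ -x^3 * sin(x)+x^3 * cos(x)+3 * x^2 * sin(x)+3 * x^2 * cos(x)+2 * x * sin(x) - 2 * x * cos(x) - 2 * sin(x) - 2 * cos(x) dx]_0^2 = 4*cos(2) + 4*sin(2)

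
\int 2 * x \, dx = x^2 + C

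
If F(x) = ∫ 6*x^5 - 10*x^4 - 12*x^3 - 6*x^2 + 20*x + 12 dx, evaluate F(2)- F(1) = -16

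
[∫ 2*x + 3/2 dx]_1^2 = 9/2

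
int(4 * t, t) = 2*t^2 + C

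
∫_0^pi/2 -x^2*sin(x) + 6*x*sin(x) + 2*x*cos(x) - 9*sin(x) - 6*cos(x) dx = -9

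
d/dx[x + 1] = 1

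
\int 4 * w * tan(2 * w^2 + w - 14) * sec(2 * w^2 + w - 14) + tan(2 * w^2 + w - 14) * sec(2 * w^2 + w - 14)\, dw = sec(2*w^2 + w - 14) + C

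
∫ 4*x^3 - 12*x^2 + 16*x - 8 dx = x^4 - 4*x^3 + 8*x^2 - 8*x + C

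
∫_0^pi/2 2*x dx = pi^2/4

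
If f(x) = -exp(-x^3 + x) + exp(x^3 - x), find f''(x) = -9*x^4*exp(-x^3 + x) + 9*x^4*exp(x^3 - x) + 6*x^2*exp(-x^3 + x) - 6*x^2*exp(x^3 - x) + 6*x*exp(-x^3 + x) + 6*x*exp(x^3 - x) - exp(-x^3 + x) + exp(x^3 - x)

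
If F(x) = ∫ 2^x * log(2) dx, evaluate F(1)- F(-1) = 3/2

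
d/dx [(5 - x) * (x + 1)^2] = -3*x^2 + 6*x + 9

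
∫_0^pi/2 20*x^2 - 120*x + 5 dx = -15*pi^2 + 5*pi/2 + 5*pi^3/6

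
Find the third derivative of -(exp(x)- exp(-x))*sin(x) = 2*sqrt(2)*(-exp(2*x)*cos(x + pi/4) + sin(x + pi/4))*exp(-x)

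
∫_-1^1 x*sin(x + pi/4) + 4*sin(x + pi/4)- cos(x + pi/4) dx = sqrt(2)*(-cos(1) + 4*sin(1))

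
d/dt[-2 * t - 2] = -2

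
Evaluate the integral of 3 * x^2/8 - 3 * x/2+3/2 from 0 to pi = (-1 + pi/2)^3 + 1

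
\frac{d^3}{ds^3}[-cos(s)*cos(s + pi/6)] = -4*sin(2*s + pi/6)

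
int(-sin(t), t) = cos(t) + C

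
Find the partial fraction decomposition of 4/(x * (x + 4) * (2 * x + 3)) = -16/(15*(2*x + 3)) + 1/(5*(x + 4)) + 1/(3*x)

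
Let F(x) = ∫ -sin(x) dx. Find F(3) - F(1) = cos(3) - cos(1)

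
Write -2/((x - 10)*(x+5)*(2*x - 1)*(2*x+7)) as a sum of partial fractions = -1/(81*(2*x + 7)) + 1/(209*(2*x - 1)) + 2/(495*(x + 5)) - 2/(7695*(x - 10))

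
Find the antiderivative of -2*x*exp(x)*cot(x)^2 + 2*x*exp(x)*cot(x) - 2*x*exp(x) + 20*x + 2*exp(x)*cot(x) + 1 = x*(10*x + 2*exp(x)*cot(x) + 1) + C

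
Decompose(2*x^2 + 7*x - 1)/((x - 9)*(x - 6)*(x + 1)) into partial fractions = -3/(35*(x + 1)) - 113/(21*(x - 6)) + 112/(15*(x - 9))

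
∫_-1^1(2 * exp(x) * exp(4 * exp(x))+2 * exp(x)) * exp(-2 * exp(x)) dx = -exp(2*exp(-1)) - exp(-2*E) + exp(-2*exp(-1)) + exp(2*E)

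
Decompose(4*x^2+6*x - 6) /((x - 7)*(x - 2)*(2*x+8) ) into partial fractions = 17/(66*(x + 4)) - 11/(30*(x - 2)) + 116/(55*(x - 7))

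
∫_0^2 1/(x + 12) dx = -log(3) + log(7/2)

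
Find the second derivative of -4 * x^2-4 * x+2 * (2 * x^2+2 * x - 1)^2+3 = 96*x^2 + 96*x - 8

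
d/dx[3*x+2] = 3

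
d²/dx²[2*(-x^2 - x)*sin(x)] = 2*x^2*sin(x) + 2*x*sin(x) - 8*x*cos(x) - 4*sin(x) - 4*cos(x)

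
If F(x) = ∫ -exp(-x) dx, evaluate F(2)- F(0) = -1 + exp(-2)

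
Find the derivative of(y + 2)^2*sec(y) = (y^2*sin(y)/cos(y) + 4*y*sin(y)/cos(y) + 2*y + 4*sin(y)/cos(y) + 4)/cos(y)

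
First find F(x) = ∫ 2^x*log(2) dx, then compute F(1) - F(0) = 1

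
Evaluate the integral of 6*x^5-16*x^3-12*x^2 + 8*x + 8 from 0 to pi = -4 + (-2*pi - 2 + pi^3)^2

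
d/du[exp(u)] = exp(u)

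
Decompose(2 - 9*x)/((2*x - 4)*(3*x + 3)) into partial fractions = -11/(18*(x + 1)) - 8/(9*(x - 2))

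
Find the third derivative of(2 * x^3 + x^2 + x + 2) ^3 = 4032*x^6 + 4032*x^5 + 3780*x^4 + 4440*x^3 + 1980*x^2 + 792*x + 222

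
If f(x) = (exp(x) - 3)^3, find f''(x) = 9*exp(3*x) - 36*exp(2*x) + 27*exp(x)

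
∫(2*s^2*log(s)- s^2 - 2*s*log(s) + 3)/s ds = ((s - 1)^2 + 2)*(log(s) - 1) + C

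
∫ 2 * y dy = y^2 + C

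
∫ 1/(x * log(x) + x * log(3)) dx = log(log(3*x)) + C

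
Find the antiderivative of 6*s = 3*s^2 + C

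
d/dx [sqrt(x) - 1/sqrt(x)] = (x + 1)/(2*x^(3/2))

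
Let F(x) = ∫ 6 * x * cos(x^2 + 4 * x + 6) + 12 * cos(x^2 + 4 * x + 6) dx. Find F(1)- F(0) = 3*sin(11) - 3*sin(6)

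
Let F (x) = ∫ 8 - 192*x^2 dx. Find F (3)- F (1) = -1648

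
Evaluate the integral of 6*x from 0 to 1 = 3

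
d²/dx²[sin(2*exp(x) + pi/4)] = 2*(-2*exp(x)*sin(2*exp(x) + pi/4) + cos(2*exp(x) + pi/4))*exp(x)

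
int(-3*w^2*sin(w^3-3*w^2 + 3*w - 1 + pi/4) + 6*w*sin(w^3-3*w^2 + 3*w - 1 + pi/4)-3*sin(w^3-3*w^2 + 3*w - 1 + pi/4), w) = cos((w - 1)^3 + pi/4) + C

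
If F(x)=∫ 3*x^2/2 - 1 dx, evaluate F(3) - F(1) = 11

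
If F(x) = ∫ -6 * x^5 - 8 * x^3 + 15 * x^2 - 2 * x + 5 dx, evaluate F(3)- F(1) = -756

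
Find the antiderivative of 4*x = 2*x^2 + C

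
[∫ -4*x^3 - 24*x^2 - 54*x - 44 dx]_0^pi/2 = -(pi/2 + 2)^4 - 3*(pi/2 + 2)^2 + 28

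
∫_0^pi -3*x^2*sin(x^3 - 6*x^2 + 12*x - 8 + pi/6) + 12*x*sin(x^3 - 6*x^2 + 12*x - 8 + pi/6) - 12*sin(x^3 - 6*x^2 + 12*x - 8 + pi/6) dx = cos(pi/6 + (-2 + pi)^3) - sin(pi/3 + 8)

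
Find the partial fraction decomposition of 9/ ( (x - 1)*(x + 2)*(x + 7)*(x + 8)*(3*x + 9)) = 1/(90*(x + 8)) - 3/(160*(x + 7)) + 3/(80*(x + 3)) - 1/(30*(x + 2)) + 1/(288*(x - 1))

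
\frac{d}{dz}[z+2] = 1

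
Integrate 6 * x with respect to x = 3*x^2 + C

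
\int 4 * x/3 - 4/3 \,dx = 2*x^2/3 - 4*x/3 + C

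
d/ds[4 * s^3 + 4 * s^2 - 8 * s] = 12*s^2 + 8*s - 8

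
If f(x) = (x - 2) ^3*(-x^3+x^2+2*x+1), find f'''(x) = -120*x^3 + 420*x^2 - 384*x + 54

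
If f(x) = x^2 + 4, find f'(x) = 2*x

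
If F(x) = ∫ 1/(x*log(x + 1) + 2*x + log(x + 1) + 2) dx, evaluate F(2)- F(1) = -log(log(2) + 2) + log(log(3) + 2)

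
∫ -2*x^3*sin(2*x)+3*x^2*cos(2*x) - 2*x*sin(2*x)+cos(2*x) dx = x*(x^2 + 1)*cos(2*x) + C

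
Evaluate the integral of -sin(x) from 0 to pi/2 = -1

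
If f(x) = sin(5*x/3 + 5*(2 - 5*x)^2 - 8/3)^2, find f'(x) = 5*(50*x - 59/3)*sin(2*(125*x^2 - 295*x/3 + 52/3))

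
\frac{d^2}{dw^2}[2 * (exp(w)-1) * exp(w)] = 8*exp(2*w) - 2*exp(w)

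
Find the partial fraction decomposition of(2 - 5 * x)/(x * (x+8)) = -21/(4*(x + 8)) + 1/(4*x)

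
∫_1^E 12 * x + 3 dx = -9 + 3*E + 6*exp(2)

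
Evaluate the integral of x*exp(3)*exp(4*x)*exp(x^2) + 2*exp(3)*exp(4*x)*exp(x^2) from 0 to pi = -exp(3)/2 + exp(-1 + (2 + pi)^2)/2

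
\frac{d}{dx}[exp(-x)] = -exp(-x)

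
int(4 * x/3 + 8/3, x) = 2*x^2/3 + 8*x/3 + C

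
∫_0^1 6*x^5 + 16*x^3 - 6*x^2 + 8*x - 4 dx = 3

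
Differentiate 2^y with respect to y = 2^y*log(2)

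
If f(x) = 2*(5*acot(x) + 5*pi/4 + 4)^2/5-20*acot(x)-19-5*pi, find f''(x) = (40*x*acot(x) - 8*x + 10*pi*x + 20)/(x^4 + 2*x^2 + 1)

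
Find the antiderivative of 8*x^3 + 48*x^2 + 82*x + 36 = 2*x^4 + 16*x^3 + 41*x^2 + 36*x + C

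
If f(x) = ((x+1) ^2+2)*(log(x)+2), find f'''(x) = (2*x^2 - 2*x + 6)/x^3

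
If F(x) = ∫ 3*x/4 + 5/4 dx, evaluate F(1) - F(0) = 13/8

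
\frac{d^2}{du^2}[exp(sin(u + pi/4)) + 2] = -exp(sin(u + pi/4))*sin(u + pi/4) + exp(sin(u + pi/4))*cos(u + pi/4)^2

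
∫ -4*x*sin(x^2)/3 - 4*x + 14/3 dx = -2*x^2 + 14*x/3 + 2*cos(x^2)/3 + C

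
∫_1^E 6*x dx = -3 + 3*exp(2)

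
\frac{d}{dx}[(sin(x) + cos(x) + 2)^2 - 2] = 2*cos(2*x) + 4*sqrt(2)*cos(x + pi/4)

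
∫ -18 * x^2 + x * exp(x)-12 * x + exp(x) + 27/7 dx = x*(-42*x^2 - 42*x + 7*exp(x) + 27)/7 + C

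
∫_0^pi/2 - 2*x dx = -pi^2/4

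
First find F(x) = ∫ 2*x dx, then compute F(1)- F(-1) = 0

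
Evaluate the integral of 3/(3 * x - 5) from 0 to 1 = -log(5) + log(2)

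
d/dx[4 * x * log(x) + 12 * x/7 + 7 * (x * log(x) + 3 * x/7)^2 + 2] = 14*x*log(x)^2 + 26*x*log(x) + 60*x/7 + 4*log(x) + 40/7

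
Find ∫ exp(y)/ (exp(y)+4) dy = log(exp(y) + 4) + C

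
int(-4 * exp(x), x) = -4*exp(x) + C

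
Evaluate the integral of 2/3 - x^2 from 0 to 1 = 1/3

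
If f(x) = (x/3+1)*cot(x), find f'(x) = -x/(3*sin(x)^2) + 1/(3*tan(x)) - 1/sin(x)^2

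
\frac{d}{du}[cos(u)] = -sin(u)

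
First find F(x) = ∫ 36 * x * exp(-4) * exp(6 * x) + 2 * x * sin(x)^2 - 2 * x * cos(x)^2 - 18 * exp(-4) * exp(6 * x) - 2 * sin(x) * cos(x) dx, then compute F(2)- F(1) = -2*exp(2) + sin(2) - 2*sin(4) + 8*exp(8)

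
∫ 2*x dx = x^2 + C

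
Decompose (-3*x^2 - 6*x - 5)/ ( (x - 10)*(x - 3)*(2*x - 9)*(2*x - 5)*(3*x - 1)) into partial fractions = -297/(37700*(3*x - 1)) + 31/(78*(2*x - 5)) + 371/(1650*(2*x - 9)) - 25/(84*(x - 3)) - 73/(6699*(x - 10))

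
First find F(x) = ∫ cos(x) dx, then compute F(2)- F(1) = -sin(1) + sin(2)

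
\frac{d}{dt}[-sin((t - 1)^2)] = 2*(1 - t)*cos(t^2 - 2*t + 1)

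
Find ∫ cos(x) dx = sin(x) + C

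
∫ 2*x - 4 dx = x^2 - 4*x + C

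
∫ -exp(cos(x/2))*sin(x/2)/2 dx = exp(cos(x/2)) + C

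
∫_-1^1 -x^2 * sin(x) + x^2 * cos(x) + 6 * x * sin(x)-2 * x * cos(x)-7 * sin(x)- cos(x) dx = -8*cos(1) + 8*sin(1)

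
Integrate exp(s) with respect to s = exp(s) + C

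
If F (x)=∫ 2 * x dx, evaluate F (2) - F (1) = 3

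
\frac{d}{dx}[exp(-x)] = -exp(-x)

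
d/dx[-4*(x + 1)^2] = -8*x - 8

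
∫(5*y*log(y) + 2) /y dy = (5*y + 2)*(log(y) - 1) + C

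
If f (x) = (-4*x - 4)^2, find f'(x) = 32*x + 32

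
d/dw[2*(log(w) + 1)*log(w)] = (4*log(w) + 2)/w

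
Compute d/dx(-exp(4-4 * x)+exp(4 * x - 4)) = 4*exp(4 - 4*x) + 4*exp(4*x - 4)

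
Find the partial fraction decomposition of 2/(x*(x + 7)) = -2/(7*(x + 7)) + 2/(7*x)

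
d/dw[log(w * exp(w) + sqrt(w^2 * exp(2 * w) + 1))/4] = (w^2*exp(2*w) + w*sqrt(w^2*exp(2*w) + 1)*exp(w) + w*exp(2*w) + sqrt(w^2*exp(2*w) + 1)*exp(w))/(4*w^2*exp(2*w) + 4*w*sqrt(w^2*exp(2*w) + 1)*exp(w) + 4)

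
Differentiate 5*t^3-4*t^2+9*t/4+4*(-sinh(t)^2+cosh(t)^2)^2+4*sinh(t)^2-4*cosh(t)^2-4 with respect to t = 15*t^2 - 8*t + 9/4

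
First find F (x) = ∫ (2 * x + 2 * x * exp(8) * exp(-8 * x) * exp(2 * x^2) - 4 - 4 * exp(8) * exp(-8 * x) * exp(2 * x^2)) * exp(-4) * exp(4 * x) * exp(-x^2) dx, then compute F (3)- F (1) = 0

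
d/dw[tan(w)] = cos(w)^(-2)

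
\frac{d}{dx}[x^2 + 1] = 2*x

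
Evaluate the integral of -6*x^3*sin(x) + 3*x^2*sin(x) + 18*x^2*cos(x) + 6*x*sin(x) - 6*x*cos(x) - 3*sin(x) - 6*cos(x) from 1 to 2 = 27*cos(2)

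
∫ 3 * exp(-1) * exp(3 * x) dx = exp(3*x - 1) + C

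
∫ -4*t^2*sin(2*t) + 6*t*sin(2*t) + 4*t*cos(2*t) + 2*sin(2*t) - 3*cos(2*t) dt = (2*t^2 - 3*t - 1)*cos(2*t) + C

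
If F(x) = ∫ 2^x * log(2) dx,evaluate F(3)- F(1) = 6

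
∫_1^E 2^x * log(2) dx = -2 + 2^E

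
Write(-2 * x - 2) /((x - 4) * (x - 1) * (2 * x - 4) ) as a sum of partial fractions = -2/(3*(x - 1)) + 3/(2*(x - 2)) - 5/(6*(x - 4))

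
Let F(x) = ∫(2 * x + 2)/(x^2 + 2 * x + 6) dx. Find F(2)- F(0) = -log(6) + log(14)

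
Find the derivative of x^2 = 2*x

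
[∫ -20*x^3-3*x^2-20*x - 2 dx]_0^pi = (1 + 5*pi)*(-pi^3 - 2*pi)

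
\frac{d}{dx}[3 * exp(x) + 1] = 3*exp(x)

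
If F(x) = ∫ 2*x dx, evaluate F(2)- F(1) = 3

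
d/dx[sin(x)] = cos(x)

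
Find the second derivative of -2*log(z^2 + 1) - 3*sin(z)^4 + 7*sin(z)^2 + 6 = (48*z^4*sin(z)^4 - 64*z^4*sin(z)^2 + 14*z^4 + 96*z^2*sin(z)^4 - 128*z^2*sin(z)^2 + 32*z^2 + 48*sin(z)^4 - 64*sin(z)^2 + 10)/(z^4 + 2*z^2 + 1)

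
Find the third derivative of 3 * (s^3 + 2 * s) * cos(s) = 3*s*(s^2*sin(s) - 9*s*cos(s) - 16*sin(s))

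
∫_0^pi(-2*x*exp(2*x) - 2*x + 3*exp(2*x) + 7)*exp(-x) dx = (5 - 2*pi)*(-exp(-pi) + exp(pi))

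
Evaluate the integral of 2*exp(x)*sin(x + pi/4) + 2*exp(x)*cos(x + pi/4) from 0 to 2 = -sqrt(2) + 2*exp(2)*sin(pi/4 + 2)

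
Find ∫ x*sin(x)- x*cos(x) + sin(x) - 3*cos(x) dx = -sqrt(2)*(x + 2)*sin(x + pi/4) + C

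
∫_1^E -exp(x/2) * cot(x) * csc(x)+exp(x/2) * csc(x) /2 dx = -exp(1/2)*csc(1) + exp(E/2)*csc(E)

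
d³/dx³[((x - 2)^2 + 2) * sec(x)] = (-x^2*sin(x)/cos(x) + 6*x^2*sin(x)/cos(x)^3 + 4*x*sin(x)/cos(x) - 24*x*sin(x)/cos(x)^3 - 6*x + 12*x/cos(x)^2 + 36*sin(x)/cos(x)^3 + 12 - 24/cos(x)^2)/cos(x)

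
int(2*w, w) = w^2 + C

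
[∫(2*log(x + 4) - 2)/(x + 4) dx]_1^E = -(-1 + log(5))^2 + (-1 + log(E + 4))^2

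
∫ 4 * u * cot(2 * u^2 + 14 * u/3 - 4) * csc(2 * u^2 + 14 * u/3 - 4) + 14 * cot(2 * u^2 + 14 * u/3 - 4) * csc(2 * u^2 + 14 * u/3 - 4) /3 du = -csc(2*u^2 + 14*u/3 - 4) + C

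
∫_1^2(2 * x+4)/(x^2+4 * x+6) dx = -log(22) + log(36)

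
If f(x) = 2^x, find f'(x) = 2^x*log(2)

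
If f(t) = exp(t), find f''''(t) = exp(t)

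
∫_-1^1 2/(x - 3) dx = -2*log(2)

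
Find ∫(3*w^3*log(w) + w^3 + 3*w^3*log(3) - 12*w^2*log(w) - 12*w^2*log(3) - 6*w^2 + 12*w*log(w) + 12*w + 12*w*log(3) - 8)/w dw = (w - 2)^3*log(3*w) + C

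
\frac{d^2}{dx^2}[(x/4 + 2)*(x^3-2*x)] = 3*x^2 + 12*x - 1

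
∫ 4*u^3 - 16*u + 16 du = u^4 - 8*u^2 + 16*u + C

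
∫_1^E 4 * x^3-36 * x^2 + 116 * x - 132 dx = -36 + ((-3 + E)^2 + 2)^2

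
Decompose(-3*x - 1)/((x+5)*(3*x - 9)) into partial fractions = -7/(12*(x + 5)) - 5/(12*(x - 3))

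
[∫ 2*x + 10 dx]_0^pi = -25 + (-5 - pi)^2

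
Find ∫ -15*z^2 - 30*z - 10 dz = -5*z^3 - 15*z^2 - 10*z + C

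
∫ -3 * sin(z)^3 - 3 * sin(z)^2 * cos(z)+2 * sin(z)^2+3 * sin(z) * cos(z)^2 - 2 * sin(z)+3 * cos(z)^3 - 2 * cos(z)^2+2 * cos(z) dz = -sin(2*z) + 7*sqrt(2)*sin(z + pi/4)/2 - sqrt(2)*cos(3*z + pi/4)/2 + C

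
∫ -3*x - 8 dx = -3*x^2/2 - 8*x + C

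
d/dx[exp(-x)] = -exp(-x)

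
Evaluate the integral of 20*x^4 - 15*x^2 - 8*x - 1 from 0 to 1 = -6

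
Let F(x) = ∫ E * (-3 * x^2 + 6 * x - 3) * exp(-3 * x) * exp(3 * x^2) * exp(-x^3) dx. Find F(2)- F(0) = -E + exp(-1)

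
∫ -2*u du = -u^2 + C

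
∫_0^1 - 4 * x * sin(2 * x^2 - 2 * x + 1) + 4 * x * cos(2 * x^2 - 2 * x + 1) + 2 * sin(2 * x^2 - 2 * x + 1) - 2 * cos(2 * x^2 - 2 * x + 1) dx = 0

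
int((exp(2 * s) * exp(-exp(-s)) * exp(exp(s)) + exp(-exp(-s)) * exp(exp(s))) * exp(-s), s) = exp(2*sinh(s)) + C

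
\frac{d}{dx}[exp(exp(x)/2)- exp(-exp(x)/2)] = (exp(x) + exp(x + exp(x)))*exp(-exp(x)/2)/2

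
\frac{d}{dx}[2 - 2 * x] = -2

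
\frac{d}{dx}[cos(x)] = -sin(x)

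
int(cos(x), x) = sin(x) + C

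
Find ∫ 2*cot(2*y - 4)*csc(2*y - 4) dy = -csc(2*y - 4) + C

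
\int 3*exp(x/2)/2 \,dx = 3*exp(x/2) + C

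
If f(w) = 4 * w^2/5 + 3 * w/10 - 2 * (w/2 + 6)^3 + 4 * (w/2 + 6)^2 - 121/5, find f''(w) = -3*w/2 - 72/5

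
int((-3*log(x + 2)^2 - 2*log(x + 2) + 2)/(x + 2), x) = (-log(x + 2)^2 - log(x + 2) + 2)*log(x + 2) + C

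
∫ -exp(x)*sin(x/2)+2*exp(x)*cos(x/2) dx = 2*exp(x)*cos(x/2) + C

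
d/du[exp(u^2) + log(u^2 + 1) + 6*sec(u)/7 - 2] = (14*u^3*exp(u^2) + 6*u^2*tan(u)*sec(u) + 14*u*exp(u^2) + 14*u + 6*tan(u)*sec(u))/(7*u^2 + 7)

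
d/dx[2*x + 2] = 2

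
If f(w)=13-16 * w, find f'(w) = -16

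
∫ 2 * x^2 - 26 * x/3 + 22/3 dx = 2*x^3/3 - 13*x^2/3 + 22*x/3 + C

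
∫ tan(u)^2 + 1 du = tan(u) + C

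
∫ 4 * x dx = 2*x^2 + C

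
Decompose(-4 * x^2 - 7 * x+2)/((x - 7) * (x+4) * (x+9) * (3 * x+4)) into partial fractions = -57/(2300*(3*x + 4)) + 259/(1840*(x + 9)) - 17/(220*(x + 4)) - 243/(4400*(x - 7))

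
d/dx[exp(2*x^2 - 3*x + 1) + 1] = 4*x*exp(2*x^2 - 3*x + 1) - 3*exp(2*x^2 - 3*x + 1)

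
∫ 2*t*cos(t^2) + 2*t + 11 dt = t^2 + 11*t + sin(t^2) + C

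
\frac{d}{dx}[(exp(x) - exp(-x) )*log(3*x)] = (x*exp(2*x)*log(x) + x*exp(2*x)*log(3) + x*log(x) + x*log(3) + exp(2*x) - 1)*exp(-x)/x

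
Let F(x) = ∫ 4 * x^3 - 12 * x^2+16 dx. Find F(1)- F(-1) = 24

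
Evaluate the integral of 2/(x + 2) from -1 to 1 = log(9)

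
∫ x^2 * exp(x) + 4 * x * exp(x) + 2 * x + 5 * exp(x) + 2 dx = ((x + 1)^2 + 2)*(exp(x) + 1) + C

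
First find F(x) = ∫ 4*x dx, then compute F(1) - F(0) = 2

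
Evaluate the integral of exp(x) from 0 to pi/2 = -1 + exp(pi/2)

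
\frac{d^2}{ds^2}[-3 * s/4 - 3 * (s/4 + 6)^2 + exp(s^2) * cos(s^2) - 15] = -8*s^2*exp(s^2)*sin(s^2) + 2*sqrt(2)*exp(s^2)*cos(s^2 + pi/4) - 3/8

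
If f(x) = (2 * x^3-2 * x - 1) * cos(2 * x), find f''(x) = -8*x^3*cos(2*x) - 24*x^2*sin(2*x) + 20*x*cos(2*x) + 8*sin(2*x) + 4*cos(2*x)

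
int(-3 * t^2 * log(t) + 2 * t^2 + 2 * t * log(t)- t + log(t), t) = t*(log(t) - 1)*(-t^2 + t + 1) + C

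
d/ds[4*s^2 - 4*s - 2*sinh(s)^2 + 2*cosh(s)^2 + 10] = 8*s - 4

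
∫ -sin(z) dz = cos(z) + C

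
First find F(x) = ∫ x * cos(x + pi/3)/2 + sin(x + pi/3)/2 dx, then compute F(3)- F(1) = 3*sin(pi/3 + 3)/2 - sin(1 + pi/3)/2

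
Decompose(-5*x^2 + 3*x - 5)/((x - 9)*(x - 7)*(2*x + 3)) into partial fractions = -83/(357*(2*x + 3)) + 229/(34*(x - 7)) - 383/(42*(x - 9))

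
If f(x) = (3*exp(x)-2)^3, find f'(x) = 81*exp(3*x) - 108*exp(2*x) + 36*exp(x)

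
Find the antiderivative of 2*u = u^2 + C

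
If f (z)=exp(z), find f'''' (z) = exp(z)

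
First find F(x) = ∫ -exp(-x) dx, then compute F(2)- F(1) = -exp(-1) + exp(-2)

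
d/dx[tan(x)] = cos(x)^(-2)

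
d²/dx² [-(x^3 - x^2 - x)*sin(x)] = x^3*sin(x) - x^2*sin(x) - 6*x^2*cos(x) - 7*x*sin(x) + 4*x*cos(x) + 2*sin(x) + 2*cos(x)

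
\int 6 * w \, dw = 3*w^2 + C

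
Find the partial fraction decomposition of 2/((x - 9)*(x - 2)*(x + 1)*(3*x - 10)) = -27/(442*(3*x - 10)) - 1/(195*(x + 1)) + 1/(42*(x - 2)) + 1/(595*(x - 9))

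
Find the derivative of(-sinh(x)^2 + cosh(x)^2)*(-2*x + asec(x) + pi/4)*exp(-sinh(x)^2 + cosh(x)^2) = -E*(2*x^2*sqrt(1 - 1/x^2) - 1)/(x^2*sqrt(1 - 1/x^2))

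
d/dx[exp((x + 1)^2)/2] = x*exp(x^2 + 2*x + 1) + exp(x^2 + 2*x + 1)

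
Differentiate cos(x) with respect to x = -sin(x)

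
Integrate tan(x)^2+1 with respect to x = tan(x) + C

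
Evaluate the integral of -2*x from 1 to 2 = -3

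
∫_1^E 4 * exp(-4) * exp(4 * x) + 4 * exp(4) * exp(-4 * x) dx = -exp(4 - 4*E) + exp(-4 + 4*E)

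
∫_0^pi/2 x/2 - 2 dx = -4 + (-2 + pi/4)^2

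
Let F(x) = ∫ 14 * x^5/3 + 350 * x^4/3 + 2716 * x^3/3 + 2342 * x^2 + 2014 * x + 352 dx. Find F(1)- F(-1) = 2312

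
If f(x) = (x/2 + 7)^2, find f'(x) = x/2 + 7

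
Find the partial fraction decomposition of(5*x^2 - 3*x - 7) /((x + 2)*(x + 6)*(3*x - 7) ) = 119/(325*(3*x - 7)) + 191/(100*(x + 6)) - 19/(52*(x + 2))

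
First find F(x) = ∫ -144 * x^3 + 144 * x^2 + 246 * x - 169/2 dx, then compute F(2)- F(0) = 131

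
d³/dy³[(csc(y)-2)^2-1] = 4*(-1 + 2/sin(y) + 6/sin(y)^2 - 6/sin(y)^3)*cos(y)/sin(y)^2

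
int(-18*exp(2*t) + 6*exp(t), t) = (6 - 9*exp(t))*exp(t) + C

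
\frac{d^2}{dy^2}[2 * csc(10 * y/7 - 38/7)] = 200*(-1 + 2/sin(10*y/7 - 38/7)^2)/(49*sin(10*y/7 - 38/7))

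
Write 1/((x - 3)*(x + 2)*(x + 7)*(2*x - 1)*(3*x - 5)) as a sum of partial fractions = -81/(8008*(3*x - 5)) + 16/(2625*(2*x - 1)) + 1/(19500*(x + 7)) - 1/(1375*(x + 2)) + 1/(1000*(x - 3))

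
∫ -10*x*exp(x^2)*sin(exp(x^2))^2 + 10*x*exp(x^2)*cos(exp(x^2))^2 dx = 5*sin(2*exp(x^2))/2 + C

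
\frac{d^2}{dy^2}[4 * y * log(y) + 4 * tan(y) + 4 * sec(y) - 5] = (8*y*sin(y)/cos(y)^3 - 4*y/cos(y) + 8*y/cos(y)^3 + 4)/y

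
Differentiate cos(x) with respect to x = -sin(x)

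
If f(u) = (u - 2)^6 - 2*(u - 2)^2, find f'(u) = 6*u^5 - 60*u^4 + 240*u^3 - 480*u^2 + 476*u - 184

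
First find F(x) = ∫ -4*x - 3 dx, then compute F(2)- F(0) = -14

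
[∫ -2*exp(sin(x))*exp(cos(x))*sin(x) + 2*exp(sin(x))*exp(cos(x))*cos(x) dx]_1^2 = -2*exp(cos(1) + sin(1)) + 2*exp(cos(2) + sin(2))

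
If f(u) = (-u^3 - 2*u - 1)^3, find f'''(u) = -504*u^6 - 1260*u^4 - 360*u^3 - 720*u^2 - 288*u - 66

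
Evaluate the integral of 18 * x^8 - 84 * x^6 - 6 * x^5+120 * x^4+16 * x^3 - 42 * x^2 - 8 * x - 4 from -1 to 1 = -8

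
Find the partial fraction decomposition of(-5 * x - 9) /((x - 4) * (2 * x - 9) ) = -63/(2*x - 9) + 29/(x - 4)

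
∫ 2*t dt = t^2 + C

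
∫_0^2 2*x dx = 4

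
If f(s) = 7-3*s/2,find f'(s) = -3/2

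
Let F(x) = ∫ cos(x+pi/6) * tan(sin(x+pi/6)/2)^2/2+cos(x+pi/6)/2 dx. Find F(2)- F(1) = -tan(sin(pi/6 + 1)/2) + tan(sin(pi/6 + 2)/2)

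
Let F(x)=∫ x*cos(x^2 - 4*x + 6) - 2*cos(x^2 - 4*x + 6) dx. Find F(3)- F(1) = 0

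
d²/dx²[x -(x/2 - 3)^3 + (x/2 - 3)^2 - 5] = 5 - 3*x/4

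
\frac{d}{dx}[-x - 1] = -1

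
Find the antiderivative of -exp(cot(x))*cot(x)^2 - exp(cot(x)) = exp(cot(x)) + C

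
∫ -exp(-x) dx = exp(-x) + C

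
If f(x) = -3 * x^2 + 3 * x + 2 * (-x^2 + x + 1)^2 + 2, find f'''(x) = 48*x - 24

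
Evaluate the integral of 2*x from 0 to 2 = 4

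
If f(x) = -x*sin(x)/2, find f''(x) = x*sin(x)/2 - cos(x)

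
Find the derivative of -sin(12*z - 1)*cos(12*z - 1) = -12*cos(24*z - 2)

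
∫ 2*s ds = s^2 + C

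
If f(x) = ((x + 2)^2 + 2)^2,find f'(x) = 4*x^3 + 24*x^2 + 56*x + 48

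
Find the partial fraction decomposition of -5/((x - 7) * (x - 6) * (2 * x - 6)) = -5/(24*(x - 3)) + 5/(6*(x - 6)) - 5/(8*(x - 7))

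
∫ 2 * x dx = x^2 + C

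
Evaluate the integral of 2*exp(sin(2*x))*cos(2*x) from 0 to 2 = -1 + exp(sin(4))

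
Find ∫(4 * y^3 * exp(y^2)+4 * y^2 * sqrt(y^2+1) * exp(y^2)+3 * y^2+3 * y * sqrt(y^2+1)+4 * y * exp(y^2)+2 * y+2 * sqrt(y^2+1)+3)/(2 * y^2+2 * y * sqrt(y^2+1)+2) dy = 3*y/2 + exp(y^2) + log(y + sqrt(y^2 + 1)) + C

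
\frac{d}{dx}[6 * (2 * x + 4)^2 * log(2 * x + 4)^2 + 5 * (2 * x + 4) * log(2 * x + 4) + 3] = 48*x*log(x + 2)^2 + 48*x*log(x + 2) + 96*x*log(2)*log(x + 2) + 48*x*log(2)^2 + 48*x*log(2) + 96*log(x + 2)^2 + 106*log(x + 2) + 192*log(2)*log(x + 2) + 10 + 96*log(2)^2 + 106*log(2)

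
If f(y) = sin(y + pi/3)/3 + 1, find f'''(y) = -cos(y + pi/3)/3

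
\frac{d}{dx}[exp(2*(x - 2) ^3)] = 6*x^2*exp(2*x^3 - 12*x^2 + 24*x - 16) - 24*x*exp(2*x^3 - 12*x^2 + 24*x - 16) + 24*exp(2*x^3 - 12*x^2 + 24*x - 16)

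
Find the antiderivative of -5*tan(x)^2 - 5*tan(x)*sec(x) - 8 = -3*x - 5*tan(x) - 5/cos(x) + C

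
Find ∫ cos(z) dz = sin(z) + C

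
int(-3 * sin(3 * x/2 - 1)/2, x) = cos(3*x/2 - 1) + C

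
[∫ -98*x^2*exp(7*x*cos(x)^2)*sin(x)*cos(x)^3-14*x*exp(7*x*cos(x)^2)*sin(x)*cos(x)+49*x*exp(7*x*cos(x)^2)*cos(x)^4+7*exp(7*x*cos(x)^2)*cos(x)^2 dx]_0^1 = 7*exp(7*cos(1)^2)*cos(1)^2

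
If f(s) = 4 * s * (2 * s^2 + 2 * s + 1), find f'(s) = 24*s^2 + 16*s + 4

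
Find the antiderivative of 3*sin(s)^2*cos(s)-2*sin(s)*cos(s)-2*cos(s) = (sin(s)^2 - sin(s) - 2)*sin(s) + C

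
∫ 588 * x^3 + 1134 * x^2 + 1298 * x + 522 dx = 147*x^4 + 378*x^3 + 649*x^2 + 522*x + C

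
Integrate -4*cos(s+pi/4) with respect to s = -4*sin(s + pi/4) + C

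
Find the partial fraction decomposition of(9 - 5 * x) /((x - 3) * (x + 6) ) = -13/(3*(x + 6)) - 2/(3*(x - 3))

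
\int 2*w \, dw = w^2 + C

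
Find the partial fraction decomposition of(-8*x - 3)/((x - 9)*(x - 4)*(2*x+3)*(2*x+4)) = 12/(77*(2*x + 3)) - 13/(132*(x + 2)) + 7/(132*(x - 4)) - 5/(154*(x - 9))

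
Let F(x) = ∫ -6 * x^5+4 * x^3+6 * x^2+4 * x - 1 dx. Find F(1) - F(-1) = 2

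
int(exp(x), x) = exp(x) + C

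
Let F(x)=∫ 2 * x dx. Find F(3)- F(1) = 8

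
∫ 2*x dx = x^2 + C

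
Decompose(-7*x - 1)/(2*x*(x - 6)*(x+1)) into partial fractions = 3/(7*(x + 1)) - 43/(84*(x - 6)) + 1/(12*x)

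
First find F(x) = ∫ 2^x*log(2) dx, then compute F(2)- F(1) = 2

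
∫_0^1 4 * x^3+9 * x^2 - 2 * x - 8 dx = -5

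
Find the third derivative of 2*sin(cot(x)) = 12*sin(cot(x))*cot(x)^5 + 24*sin(cot(x))*cot(x)^3 + 12*sin(cot(x))*cot(x) + 2*cos(cot(x))*cot(x)^6 - 6*cos(cot(x))*cot(x)^4 - 10*cos(cot(x))*cot(x)^2 - 2*cos(cot(x))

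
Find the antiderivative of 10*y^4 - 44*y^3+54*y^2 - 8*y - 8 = 2*y^5 - 11*y^4 + 18*y^3 - 4*y^2 - 8*y + C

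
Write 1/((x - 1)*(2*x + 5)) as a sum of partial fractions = -2/(7*(2*x + 5)) + 1/(7*(x - 1))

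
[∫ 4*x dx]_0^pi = 2*pi^2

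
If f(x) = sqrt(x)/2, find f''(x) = -1/(8*x^(3/2))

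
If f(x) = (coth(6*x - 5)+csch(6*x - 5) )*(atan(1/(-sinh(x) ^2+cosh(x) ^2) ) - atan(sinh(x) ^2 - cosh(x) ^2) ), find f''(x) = (9*pi*(cosh(12*x - 10) + 1) + 36*pi*cosh(6*x - 5) + 18*pi)/sinh(6*x - 5)^3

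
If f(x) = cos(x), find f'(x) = -sin(x)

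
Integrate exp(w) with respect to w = exp(w) + C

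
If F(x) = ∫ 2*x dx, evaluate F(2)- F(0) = 4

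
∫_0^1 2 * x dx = 1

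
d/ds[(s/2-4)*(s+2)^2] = 3*s^2/2 - 4*s - 14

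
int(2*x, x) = x^2 + C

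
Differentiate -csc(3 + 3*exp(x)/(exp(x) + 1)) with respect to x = 3*exp(x)*cot(3 + 3*exp(x)/(exp(x) + 1))*csc(3 + 3*exp(x)/(exp(x) + 1))/(exp(2*x) + 2*exp(x) + 1)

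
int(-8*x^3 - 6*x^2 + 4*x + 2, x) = -2*x^4 - 2*x^3 + 2*x^2 + 2*x + C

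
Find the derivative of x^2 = 2*x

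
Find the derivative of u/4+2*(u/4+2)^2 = u/4 + 9/4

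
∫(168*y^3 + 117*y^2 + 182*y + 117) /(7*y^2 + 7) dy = 12*y^2 + 117*y/7 + log(y^2 + 1) + C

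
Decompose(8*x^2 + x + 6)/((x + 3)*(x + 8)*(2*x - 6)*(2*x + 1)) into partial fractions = -2/(35*(2*x + 1)) - 17/(55*(x + 8)) + 1/(4*(x + 3)) + 27/(308*(x - 3))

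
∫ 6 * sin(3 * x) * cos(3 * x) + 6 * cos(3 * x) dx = (sin(3*x) + 1)^2 + C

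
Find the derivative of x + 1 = 1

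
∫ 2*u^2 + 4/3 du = 2*u^3/3 + 4*u/3 + C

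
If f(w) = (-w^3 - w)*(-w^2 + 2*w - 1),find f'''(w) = 60*w^2 - 48*w + 12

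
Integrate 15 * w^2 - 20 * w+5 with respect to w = 5*w^3 - 10*w^2 + 5*w + C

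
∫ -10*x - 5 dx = -5*x^2 - 5*x + C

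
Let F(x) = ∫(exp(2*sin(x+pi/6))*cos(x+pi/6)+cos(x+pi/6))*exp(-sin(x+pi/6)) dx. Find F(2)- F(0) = -exp(1/2) - exp(-sin(pi/6 + 2)) + exp(-1/2) + exp(sin(pi/6 + 2))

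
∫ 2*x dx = x^2 + C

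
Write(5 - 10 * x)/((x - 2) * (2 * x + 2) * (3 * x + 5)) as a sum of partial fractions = 195/(44*(3*x + 5)) - 5/(4*(x + 1)) - 5/(22*(x - 2))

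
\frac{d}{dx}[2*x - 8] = 2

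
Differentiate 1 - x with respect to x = -1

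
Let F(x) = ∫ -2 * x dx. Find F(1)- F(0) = -1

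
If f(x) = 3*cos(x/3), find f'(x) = -sin(x/3)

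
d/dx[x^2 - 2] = 2*x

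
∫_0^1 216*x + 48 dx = 156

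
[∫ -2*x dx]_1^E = 1 - exp(2)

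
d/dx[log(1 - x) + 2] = 1/(x - 1)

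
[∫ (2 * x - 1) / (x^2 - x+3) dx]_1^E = -log(6) + log(-2*E + 6 + 2*exp(2))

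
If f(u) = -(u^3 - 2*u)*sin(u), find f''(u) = u^3*sin(u) - 6*u^2*cos(u) - 8*u*sin(u) + 4*cos(u)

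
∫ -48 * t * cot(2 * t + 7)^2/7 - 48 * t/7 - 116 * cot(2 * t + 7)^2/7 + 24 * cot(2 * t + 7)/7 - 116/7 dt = (24*t/7 + 58/7)*cot(2*t + 7) + C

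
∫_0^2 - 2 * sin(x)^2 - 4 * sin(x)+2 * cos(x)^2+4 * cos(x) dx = -9 + (cos(2) + sin(2) + 2)^2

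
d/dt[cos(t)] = -sin(t)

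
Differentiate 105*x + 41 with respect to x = 105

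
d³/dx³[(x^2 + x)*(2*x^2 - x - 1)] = 48*x + 6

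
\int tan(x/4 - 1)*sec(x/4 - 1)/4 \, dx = sec(x/4 - 1) + C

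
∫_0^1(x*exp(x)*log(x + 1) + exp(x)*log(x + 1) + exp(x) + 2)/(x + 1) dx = (2 + E)*log(2)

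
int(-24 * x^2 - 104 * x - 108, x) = -8*x^3 - 52*x^2 - 108*x + C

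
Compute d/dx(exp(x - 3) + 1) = exp(x - 3)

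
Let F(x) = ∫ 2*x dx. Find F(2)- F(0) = 4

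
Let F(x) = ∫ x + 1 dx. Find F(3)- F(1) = 6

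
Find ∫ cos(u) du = sin(u) + C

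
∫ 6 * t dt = 3*t^2 + C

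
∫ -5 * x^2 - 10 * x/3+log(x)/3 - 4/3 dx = x*(-5*x^2 - 5*x + log(x) - 5)/3 + C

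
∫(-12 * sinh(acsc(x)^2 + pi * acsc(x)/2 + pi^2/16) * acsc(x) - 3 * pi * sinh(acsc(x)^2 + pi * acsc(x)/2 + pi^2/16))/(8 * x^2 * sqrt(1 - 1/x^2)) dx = 3*cosh((4*acsc(x) + pi)^2/16)/4 + C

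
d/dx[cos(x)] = -sin(x)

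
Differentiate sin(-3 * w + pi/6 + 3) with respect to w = -3*cos(-3*w + pi/6 + 3)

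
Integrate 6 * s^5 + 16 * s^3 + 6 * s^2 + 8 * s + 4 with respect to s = s^6 + 4*s^4 + 2*s^3 + 4*s^2 + 4*s + C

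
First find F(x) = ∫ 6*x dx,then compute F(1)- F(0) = 3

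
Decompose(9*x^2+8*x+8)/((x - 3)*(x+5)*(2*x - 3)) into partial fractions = -161/(39*(2*x - 3)) + 193/(104*(x + 5)) + 113/(24*(x - 3))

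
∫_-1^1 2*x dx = 0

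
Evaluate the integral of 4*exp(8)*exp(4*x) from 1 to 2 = -exp(12) + exp(16)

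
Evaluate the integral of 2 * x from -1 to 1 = 0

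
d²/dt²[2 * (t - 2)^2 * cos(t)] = -2*t^2*cos(t) - 8*t*sin(t) + 8*t*cos(t) + 16*sin(t) - 4*cos(t)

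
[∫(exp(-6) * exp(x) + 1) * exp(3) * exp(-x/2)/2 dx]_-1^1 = -exp(5/2) - exp(-7/2) + exp(-5/2) + exp(7/2)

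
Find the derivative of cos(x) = -sin(x)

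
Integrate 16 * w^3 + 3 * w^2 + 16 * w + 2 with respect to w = 4*w^4 + w^3 + 8*w^2 + 2*w + C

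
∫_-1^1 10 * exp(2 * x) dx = -5*exp(-2) + 5*exp(2)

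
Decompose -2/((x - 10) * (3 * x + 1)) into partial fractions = 6/(31*(3*x + 1)) - 2/(31*(x - 10))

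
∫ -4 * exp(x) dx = -4*exp(x) + C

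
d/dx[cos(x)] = -sin(x)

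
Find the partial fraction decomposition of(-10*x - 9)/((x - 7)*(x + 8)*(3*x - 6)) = 71/(450*(x + 8)) + 29/(150*(x - 2)) - 79/(225*(x - 7))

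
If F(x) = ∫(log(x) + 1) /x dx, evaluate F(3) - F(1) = (log(3) + 2)*log(3)/2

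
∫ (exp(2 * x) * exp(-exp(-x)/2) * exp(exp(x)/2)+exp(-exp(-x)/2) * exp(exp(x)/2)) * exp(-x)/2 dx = exp(sinh(x)) + C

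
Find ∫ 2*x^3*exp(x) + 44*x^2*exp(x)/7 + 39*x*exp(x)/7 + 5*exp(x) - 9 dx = x*((14*x^2 + 2*x + 35)*exp(x) - 63)/7 + C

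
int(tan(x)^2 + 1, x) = tan(x) + C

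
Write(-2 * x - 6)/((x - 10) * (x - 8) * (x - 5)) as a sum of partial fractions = -16/(15*(x - 5)) + 11/(3*(x - 8)) - 13/(5*(x - 10))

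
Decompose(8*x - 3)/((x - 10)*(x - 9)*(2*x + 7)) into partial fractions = -124/(675*(2*x + 7)) - 69/(25*(x - 9)) + 77/(27*(x - 10))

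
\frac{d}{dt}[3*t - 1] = 3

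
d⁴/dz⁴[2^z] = 2^z*log(2)^4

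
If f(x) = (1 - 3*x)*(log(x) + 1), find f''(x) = (-3*x - 1)/x^2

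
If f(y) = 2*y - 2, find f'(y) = 2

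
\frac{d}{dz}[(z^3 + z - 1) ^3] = 9*z^8 + 21*z^6 - 18*z^5 + 15*z^4 - 24*z^3 + 12*z^2 - 6*z + 3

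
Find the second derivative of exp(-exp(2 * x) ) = (4*exp(4*x) - 4*exp(2*x))*exp(-exp(2*x))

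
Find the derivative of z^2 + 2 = 2*z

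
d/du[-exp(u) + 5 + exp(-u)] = (-exp(2*u) - 1)*exp(-u)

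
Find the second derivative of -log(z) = z^(-2)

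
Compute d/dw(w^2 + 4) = 2*w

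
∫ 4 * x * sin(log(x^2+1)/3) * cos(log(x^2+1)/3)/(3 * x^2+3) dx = sin(log(x^2 + 1)/3)^2 + C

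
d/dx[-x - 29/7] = -1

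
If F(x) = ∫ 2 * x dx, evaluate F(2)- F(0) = 4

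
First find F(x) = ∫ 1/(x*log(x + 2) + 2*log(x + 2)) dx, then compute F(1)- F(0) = log(log(3)) - log(log(2))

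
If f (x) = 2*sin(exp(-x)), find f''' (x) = 2*(-exp(2*x)*cos(exp(-x)) + 3*exp(x)*sin(exp(-x)) + cos(exp(-x)))*exp(-3*x)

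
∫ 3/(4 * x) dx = 3*log(x)/4 + C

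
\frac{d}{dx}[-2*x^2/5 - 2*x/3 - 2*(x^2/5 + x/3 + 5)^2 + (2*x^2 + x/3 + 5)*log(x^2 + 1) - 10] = (-72*x^5 - 180*x^4 + 900*x^3*log(x^2 + 1) - 1252*x^3 + 75*x^2*log(x^2 + 1) - 1680*x^2 + 900*x*log(x^2 + 1) + 170*x + 75*log(x^2 + 1) - 1650)/(225*x^2 + 225)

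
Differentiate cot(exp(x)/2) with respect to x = -exp(x)/(2*sin(exp(x)/2)^2)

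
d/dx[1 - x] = -1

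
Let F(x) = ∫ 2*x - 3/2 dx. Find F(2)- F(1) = 3/2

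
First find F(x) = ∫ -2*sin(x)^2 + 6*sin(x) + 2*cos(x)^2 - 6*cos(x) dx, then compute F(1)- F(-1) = 4*(-3 + cos(1))*sin(1)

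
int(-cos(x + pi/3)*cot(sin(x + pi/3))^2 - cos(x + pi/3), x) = cot(sin(x + pi/3)) + C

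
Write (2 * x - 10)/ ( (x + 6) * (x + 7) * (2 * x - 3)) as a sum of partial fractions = -28/(255*(2*x - 3)) - 24/(17*(x + 7)) + 22/(15*(x + 6))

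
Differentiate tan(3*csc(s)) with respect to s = -3*cos(s)/(sin(s)^2*cos(3/sin(s))^2)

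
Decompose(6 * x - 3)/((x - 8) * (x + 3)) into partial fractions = 21/(11*(x + 3)) + 45/(11*(x - 8))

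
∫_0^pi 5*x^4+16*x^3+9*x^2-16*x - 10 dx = (1 + (2 + pi)^2)*(-2*pi + pi^3)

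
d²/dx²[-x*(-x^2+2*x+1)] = 6*x - 4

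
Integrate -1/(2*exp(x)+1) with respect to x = log(2 + exp(-x)) + C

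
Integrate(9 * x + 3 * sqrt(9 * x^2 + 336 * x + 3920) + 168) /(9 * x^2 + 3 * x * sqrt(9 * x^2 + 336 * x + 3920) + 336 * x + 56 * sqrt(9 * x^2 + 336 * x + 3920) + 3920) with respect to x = log(3*x/28 + sqrt((3*x + 56)^2 + 784)/28 + 2) + C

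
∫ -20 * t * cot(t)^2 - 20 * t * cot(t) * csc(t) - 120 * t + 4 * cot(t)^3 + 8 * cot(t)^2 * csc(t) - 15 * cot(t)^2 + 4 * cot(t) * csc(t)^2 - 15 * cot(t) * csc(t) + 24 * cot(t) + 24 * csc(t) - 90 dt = 25*t - 2*(5*t - cot(t) - csc(t) + 5)^2 - 5*cot(t) - 5*csc(t) + C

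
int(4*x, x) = 2*x^2 + C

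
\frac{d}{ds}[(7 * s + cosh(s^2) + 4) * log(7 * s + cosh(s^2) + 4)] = 2*s*log(7*s + cosh(s^2) + 4)*sinh(s^2) + 2*s*sinh(s^2) + 7*log(7*s + cosh(s^2) + 4) + 7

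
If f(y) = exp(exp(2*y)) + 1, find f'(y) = 2*exp(2*y + exp(2*y))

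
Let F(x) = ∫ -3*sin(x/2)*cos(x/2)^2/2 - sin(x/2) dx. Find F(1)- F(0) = -3 + cos(1/2)^3 + 2*cos(1/2)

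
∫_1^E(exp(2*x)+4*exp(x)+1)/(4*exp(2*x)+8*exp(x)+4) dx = -E/(2*(1 + E)) - 1/4 + exp(E)/(2*(1 + exp(E))) + E/4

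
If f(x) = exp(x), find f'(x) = exp(x)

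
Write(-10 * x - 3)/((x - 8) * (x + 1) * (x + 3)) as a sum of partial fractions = 27/(22*(x + 3)) - 7/(18*(x + 1)) - 83/(99*(x - 8))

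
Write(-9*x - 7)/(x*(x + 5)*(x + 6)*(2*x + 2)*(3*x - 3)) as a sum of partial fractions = 47/(1260*(x + 6)) - 19/(360*(x + 5)) + 1/(120*(x + 1)) - 2/(63*(x - 1)) + 7/(180*x)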